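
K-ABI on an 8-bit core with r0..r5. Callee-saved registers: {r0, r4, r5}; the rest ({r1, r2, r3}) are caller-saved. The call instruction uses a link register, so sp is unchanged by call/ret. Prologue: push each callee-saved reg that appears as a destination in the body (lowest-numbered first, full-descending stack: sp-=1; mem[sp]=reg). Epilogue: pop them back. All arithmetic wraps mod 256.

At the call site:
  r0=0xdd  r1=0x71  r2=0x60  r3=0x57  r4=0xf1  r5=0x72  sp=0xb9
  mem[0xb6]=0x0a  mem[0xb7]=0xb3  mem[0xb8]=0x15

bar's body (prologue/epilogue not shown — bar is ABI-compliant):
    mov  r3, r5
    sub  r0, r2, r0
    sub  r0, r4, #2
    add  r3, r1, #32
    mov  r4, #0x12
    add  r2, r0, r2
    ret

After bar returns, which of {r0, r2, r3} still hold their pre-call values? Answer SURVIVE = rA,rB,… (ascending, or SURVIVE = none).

prologue: push r0 → mem[0xb8]=0xdd, sp=0xb8
prologue: push r4 → mem[0xb7]=0xf1, sp=0xb7
body[0] mov  r3, r5 → r3=0x72
body[1] sub  r0, r2, r0 → r0=0x83
body[2] sub  r0, r4, #2 → r0=0xef
body[3] add  r3, r1, #32 → r3=0x91
body[4] mov  r4, #0x12 → r4=0x12
body[5] add  r2, r0, r2 → r2=0x4f
epilogue: pop r4=0xf1, sp=0xb8
epilogue: pop r0=0xdd, sp=0xb9
r0: callee-saved, written=True
r2: caller-saved, written=True
r3: caller-saved, written=True

SURVIVE = r0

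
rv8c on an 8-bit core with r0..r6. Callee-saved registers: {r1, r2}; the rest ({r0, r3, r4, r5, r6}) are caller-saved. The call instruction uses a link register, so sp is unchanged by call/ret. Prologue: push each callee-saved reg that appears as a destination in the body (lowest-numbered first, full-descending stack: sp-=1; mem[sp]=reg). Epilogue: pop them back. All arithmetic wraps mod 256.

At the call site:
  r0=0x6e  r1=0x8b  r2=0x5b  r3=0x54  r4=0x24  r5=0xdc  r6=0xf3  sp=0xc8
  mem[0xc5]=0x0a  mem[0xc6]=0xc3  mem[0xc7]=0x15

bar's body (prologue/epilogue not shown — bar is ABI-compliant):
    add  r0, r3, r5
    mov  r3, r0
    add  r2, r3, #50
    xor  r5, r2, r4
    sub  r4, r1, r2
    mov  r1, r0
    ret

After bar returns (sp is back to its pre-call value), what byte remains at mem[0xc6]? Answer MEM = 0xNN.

MEM = 0x5b

prologue: push r1 -> mem[0xc7]=0x8b, sp=0xc7
prologue: push r2 -> mem[0xc6]=0x5b, sp=0xc6
body[0] add  r0, r3, r5 -> r0=0x30
body[1] mov  r3, r0 -> r3=0x30
body[2] add  r2, r3, #50 -> r2=0x62
body[3] xor  r5, r2, r4 -> r5=0x46
body[4] sub  r4, r1, r2 -> r4=0x29
body[5] mov  r1, r0 -> r1=0x30
epilogue: pop r2=0x5b, sp=0xc7
epilogue: pop r1=0x8b, sp=0xc8
prologue pushed ['r1', 'r2'] at ['0xc7', '0xc6']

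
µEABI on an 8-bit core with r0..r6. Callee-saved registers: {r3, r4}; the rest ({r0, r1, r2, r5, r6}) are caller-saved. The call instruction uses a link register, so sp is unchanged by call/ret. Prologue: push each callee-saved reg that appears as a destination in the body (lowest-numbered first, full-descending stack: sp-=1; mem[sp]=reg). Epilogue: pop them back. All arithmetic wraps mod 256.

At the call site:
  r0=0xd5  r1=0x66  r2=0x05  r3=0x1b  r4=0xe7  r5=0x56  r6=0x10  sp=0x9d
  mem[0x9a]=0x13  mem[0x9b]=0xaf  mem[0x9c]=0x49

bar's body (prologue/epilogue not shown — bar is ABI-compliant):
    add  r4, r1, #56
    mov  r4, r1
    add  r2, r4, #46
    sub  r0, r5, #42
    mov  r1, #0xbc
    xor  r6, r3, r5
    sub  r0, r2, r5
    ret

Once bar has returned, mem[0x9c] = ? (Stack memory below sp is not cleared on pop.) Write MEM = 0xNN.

prologue: push r4 → mem[0x9c]=0xe7, sp=0x9c
body[0] add  r4, r1, #56 → r4=0x9e
body[1] mov  r4, r1 → r4=0x66
body[2] add  r2, r4, #46 → r2=0x94
body[3] sub  r0, r5, #42 → r0=0x2c
body[4] mov  r1, #0xbc → r1=0xbc
body[5] xor  r6, r3, r5 → r6=0x4d
body[6] sub  r0, r2, r5 → r0=0x3e
epilogue: pop r4=0xe7, sp=0x9d
prologue pushed ['r4'] at ['0x9c']

MEM = 0xe7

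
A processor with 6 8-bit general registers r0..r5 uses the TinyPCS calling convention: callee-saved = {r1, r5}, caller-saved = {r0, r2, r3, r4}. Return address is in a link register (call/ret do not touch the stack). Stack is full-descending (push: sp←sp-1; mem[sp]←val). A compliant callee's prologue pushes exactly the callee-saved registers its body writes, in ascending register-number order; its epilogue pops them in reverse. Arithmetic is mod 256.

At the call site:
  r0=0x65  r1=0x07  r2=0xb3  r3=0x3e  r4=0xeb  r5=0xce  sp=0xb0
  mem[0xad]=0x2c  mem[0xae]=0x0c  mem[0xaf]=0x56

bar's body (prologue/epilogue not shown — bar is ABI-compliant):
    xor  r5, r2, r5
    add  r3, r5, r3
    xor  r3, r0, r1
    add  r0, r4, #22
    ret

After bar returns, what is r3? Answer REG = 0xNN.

REG = 0x62

prologue: push r5 → mem[0xaf]=0xce, sp=0xaf
body[0] xor  r5, r2, r5 → r5=0x7d
body[1] add  r3, r5, r3 → r3=0xbb
body[2] xor  r3, r0, r1 → r3=0x62
body[3] add  r0, r4, #22 → r0=0x01
epilogue: pop r5=0xce, sp=0xb0
r3 is caller-saved → body value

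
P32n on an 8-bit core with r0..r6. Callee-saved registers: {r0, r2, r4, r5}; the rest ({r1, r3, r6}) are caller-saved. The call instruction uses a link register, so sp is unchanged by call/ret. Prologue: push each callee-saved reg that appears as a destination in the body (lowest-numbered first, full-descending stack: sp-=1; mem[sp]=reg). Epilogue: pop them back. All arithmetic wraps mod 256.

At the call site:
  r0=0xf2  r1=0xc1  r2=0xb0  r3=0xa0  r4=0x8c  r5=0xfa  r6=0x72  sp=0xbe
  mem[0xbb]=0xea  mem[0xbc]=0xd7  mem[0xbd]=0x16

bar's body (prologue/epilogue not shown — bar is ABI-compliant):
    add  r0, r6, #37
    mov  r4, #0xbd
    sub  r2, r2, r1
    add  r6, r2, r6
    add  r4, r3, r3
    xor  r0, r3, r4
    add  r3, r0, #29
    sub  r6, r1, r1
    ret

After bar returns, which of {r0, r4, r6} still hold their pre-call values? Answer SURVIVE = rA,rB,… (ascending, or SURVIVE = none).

prologue: push r0 → mem[0xbd]=0xf2, sp=0xbd
prologue: push r2 → mem[0xbc]=0xb0, sp=0xbc
prologue: push r4 → mem[0xbb]=0x8c, sp=0xbb
body[0] add  r0, r6, #37 → r0=0x97
body[1] mov  r4, #0xbd → r4=0xbd
body[2] sub  r2, r2, r1 → r2=0xef
body[3] add  r6, r2, r6 → r6=0x61
body[4] add  r4, r3, r3 → r4=0x40
body[5] xor  r0, r3, r4 → r0=0xe0
body[6] add  r3, r0, #29 → r3=0xfd
body[7] sub  r6, r1, r1 → r6=0x00
epilogue: pop r4=0x8c, sp=0xbc
epilogue: pop r2=0xb0, sp=0xbd
epilogue: pop r0=0xf2, sp=0xbe
r0: callee-saved, written=True
r4: callee-saved, written=True
r6: caller-saved, written=True

SURVIVE = r0,r4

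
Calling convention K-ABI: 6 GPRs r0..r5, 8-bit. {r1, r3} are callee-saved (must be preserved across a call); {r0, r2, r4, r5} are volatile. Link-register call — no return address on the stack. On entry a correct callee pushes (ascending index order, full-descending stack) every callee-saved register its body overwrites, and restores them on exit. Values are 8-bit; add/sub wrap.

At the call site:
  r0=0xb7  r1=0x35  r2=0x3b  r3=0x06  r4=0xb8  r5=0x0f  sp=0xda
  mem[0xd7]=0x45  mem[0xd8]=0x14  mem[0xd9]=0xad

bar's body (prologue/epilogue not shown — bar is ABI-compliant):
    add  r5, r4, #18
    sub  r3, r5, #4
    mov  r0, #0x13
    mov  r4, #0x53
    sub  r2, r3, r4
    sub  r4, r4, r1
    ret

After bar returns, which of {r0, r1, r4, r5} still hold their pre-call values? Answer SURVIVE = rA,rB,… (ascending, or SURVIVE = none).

SURVIVE = r1

prologue: push r3 → mem[0xd9]=0x06, sp=0xd9
body[0] add  r5, r4, #18 → r5=0xca
body[1] sub  r3, r5, #4 → r3=0xc6
body[2] mov  r0, #0x13 → r0=0x13
body[3] mov  r4, #0x53 → r4=0x53
body[4] sub  r2, r3, r4 → r2=0x73
body[5] sub  r4, r4, r1 → r4=0x1e
epilogue: pop r3=0x06, sp=0xda
r0: caller-saved, written=True
r1: callee-saved, written=False
r4: caller-saved, written=True
r5: caller-saved, written=True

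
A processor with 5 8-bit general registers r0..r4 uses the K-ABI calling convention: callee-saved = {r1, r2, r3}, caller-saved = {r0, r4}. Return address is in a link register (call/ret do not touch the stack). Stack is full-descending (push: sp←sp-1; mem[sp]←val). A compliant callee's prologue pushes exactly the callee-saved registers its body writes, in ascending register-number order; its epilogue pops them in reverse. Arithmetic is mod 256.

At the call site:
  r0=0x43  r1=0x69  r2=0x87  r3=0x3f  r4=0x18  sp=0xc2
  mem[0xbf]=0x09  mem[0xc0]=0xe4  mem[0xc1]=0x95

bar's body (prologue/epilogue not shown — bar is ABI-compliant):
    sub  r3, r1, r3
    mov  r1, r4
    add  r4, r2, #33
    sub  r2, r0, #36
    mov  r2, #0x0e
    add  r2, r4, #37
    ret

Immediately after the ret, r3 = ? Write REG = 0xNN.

REG = 0x3f

prologue: push r1 → mem[0xc1]=0x69, sp=0xc1
prologue: push r2 → mem[0xc0]=0x87, sp=0xc0
prologue: push r3 → mem[0xbf]=0x3f, sp=0xbf
body[0] sub  r3, r1, r3 → r3=0x2a
body[1] mov  r1, r4 → r1=0x18
body[2] add  r4, r2, #33 → r4=0xa8
body[3] sub  r2, r0, #36 → r2=0x1f
body[4] mov  r2, #0x0e → r2=0x0e
body[5] add  r2, r4, #37 → r2=0xcd
epilogue: pop r3=0x3f, sp=0xc0
epilogue: pop r2=0x87, sp=0xc1
epilogue: pop r1=0x69, sp=0xc2
r3 is callee-saved → restored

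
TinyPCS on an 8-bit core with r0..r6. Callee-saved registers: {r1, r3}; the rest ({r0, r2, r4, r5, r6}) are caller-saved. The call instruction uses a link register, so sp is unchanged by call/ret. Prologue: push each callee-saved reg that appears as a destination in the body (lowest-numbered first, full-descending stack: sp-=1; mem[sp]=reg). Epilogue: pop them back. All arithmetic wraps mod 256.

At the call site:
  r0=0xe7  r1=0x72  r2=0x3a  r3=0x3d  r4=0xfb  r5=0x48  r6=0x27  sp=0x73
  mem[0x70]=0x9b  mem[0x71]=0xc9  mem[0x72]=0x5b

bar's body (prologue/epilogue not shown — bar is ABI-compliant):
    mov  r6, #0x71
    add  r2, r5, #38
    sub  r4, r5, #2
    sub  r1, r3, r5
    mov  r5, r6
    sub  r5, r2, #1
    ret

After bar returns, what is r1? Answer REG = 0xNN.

REG = 0x72

prologue: push r1 -> mem[0x72]=0x72, sp=0x72
body[0] mov  r6, #0x71 -> r6=0x71
body[1] add  r2, r5, #38 -> r2=0x6e
body[2] sub  r4, r5, #2 -> r4=0x46
body[3] sub  r1, r3, r5 -> r1=0xf5
body[4] mov  r5, r6 -> r5=0x71
body[5] sub  r5, r2, #1 -> r5=0x6d
epilogue: pop r1=0x72, sp=0x73
r1 is callee-saved -> restored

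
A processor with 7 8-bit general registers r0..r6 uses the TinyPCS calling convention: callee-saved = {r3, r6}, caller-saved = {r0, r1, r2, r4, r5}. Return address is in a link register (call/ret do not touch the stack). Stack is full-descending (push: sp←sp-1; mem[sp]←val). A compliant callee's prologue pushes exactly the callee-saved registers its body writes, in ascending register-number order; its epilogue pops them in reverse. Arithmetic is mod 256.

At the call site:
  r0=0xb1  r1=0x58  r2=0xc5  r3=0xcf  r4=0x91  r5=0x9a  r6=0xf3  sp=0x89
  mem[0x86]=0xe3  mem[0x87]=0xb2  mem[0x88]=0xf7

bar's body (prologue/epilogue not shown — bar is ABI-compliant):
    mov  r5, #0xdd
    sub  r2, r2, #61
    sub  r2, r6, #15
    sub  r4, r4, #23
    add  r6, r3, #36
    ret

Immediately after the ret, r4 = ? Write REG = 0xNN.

prologue: push r6 → mem[0x88]=0xf3, sp=0x88
body[0] mov  r5, #0xdd → r5=0xdd
body[1] sub  r2, r2, #61 → r2=0x88
body[2] sub  r2, r6, #15 → r2=0xe4
body[3] sub  r4, r4, #23 → r4=0x7a
body[4] add  r6, r3, #36 → r6=0xf3
epilogue: pop r6=0xf3, sp=0x89
r4 is caller-saved → body value

REG = 0x7a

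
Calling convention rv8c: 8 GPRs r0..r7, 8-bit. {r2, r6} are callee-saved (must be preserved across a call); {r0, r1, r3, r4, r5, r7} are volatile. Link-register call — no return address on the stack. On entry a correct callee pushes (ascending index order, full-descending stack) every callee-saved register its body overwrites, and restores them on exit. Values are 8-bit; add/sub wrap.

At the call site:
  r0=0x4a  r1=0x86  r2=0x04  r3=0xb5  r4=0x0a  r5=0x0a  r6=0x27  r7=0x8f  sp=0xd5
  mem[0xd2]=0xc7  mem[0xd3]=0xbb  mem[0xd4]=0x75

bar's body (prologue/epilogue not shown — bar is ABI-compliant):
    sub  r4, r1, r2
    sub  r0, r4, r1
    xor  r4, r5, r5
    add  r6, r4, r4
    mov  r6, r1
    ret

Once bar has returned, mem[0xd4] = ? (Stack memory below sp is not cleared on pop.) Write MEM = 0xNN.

prologue: push r6 -> mem[0xd4]=0x27, sp=0xd4
body[0] sub  r4, r1, r2 -> r4=0x82
body[1] sub  r0, r4, r1 -> r0=0xfc
body[2] xor  r4, r5, r5 -> r4=0x00
body[3] add  r6, r4, r4 -> r6=0x00
body[4] mov  r6, r1 -> r6=0x86
epilogue: pop r6=0x27, sp=0xd5
prologue pushed ['r6'] at ['0xd4']

MEM = 0x27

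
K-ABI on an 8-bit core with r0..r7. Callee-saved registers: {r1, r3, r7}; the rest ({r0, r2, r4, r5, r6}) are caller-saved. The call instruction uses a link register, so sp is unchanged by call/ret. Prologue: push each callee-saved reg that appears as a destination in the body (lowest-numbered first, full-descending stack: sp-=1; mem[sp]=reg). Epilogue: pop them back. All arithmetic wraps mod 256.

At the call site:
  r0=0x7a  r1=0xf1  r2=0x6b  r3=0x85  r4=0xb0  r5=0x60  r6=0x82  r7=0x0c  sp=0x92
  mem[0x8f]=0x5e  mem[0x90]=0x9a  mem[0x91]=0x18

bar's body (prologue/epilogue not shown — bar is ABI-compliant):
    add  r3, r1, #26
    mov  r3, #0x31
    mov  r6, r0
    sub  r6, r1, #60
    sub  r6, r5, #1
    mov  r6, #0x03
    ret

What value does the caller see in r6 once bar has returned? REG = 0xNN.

prologue: push r3 -> mem[0x91]=0x85, sp=0x91
body[0] add  r3, r1, #26 -> r3=0x0b
body[1] mov  r3, #0x31 -> r3=0x31
body[2] mov  r6, r0 -> r6=0x7a
body[3] sub  r6, r1, #60 -> r6=0xb5
body[4] sub  r6, r5, #1 -> r6=0x5f
body[5] mov  r6, #0x03 -> r6=0x03
epilogue: pop r3=0x85, sp=0x92
r6 is caller-saved -> body value

REG = 0x03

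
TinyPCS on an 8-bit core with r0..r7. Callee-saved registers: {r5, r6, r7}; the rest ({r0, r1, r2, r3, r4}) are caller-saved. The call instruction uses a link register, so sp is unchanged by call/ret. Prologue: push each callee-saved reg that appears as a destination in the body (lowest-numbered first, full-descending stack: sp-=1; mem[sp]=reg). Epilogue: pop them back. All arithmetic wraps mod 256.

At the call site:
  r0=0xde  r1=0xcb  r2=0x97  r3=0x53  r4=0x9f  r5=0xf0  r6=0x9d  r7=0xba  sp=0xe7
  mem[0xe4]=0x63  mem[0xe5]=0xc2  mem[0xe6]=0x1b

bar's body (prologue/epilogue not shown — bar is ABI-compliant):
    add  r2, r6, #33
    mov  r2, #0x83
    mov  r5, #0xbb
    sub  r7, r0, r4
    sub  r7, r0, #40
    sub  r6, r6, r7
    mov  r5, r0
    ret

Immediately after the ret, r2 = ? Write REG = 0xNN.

prologue: push r5 → mem[0xe6]=0xf0, sp=0xe6
prologue: push r6 → mem[0xe5]=0x9d, sp=0xe5
prologue: push r7 → mem[0xe4]=0xba, sp=0xe4
body[0] add  r2, r6, #33 → r2=0xbe
body[1] mov  r2, #0x83 → r2=0x83
body[2] mov  r5, #0xbb → r5=0xbb
body[3] sub  r7, r0, r4 → r7=0x3f
body[4] sub  r7, r0, #40 → r7=0xb6
body[5] sub  r6, r6, r7 → r6=0xe7
body[6] mov  r5, r0 → r5=0xde
epilogue: pop r7=0xba, sp=0xe5
epilogue: pop r6=0x9d, sp=0xe6
epilogue: pop r5=0xf0, sp=0xe7
r2 is caller-saved → body value

REG = 0x83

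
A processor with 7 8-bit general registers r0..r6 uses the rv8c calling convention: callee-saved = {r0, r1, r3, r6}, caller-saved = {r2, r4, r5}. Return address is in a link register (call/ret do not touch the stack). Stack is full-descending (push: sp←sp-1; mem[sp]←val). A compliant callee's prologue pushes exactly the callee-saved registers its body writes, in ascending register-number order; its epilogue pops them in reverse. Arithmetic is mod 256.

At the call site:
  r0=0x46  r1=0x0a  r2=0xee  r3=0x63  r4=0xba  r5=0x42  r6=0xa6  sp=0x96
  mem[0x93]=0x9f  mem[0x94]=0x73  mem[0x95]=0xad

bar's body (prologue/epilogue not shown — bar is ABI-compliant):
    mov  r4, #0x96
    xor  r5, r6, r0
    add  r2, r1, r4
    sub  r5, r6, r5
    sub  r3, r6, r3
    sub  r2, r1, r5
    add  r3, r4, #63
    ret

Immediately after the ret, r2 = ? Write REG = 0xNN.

REG = 0x44

prologue: push r3 -> mem[0x95]=0x63, sp=0x95
body[0] mov  r4, #0x96 -> r4=0x96
body[1] xor  r5, r6, r0 -> r5=0xe0
body[2] add  r2, r1, r4 -> r2=0xa0
body[3] sub  r5, r6, r5 -> r5=0xc6
body[4] sub  r3, r6, r3 -> r3=0x43
body[5] sub  r2, r1, r5 -> r2=0x44
body[6] add  r3, r4, #63 -> r3=0xd5
epilogue: pop r3=0x63, sp=0x96
r2 is caller-saved -> body value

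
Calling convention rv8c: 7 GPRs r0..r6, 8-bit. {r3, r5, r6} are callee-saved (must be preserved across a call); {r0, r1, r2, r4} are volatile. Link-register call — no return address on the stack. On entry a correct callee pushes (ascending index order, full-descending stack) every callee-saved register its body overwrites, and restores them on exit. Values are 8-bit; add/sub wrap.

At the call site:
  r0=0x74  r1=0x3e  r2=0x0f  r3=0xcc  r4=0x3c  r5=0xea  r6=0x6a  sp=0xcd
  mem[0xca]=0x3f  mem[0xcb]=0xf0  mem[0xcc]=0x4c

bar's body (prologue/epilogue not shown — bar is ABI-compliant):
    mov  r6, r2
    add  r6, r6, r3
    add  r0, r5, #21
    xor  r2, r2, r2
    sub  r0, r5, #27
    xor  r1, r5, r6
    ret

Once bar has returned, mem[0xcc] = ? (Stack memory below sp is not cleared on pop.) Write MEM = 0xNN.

prologue: push r6 -> mem[0xcc]=0x6a, sp=0xcc
body[0] mov  r6, r2 -> r6=0x0f
body[1] add  r6, r6, r3 -> r6=0xdb
body[2] add  r0, r5, #21 -> r0=0xff
body[3] xor  r2, r2, r2 -> r2=0x00
body[4] sub  r0, r5, #27 -> r0=0xcf
body[5] xor  r1, r5, r6 -> r1=0x31
epilogue: pop r6=0x6a, sp=0xcd
prologue pushed ['r6'] at ['0xcc']

MEM = 0x6a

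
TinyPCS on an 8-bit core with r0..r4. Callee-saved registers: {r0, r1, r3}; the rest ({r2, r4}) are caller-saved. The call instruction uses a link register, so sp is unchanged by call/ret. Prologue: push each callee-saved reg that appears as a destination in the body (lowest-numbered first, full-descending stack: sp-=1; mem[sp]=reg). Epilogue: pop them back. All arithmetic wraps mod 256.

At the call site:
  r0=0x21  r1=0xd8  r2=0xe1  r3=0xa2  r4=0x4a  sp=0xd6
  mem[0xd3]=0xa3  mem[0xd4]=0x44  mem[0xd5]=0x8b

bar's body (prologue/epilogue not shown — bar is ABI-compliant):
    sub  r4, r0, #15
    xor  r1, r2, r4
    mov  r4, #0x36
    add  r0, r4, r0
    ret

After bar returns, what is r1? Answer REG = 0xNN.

prologue: push r0 -> mem[0xd5]=0x21, sp=0xd5
prologue: push r1 -> mem[0xd4]=0xd8, sp=0xd4
body[0] sub  r4, r0, #15 -> r4=0x12
body[1] xor  r1, r2, r4 -> r1=0xf3
body[2] mov  r4, #0x36 -> r4=0x36
body[3] add  r0, r4, r0 -> r0=0x57
epilogue: pop r1=0xd8, sp=0xd5
epilogue: pop r0=0x21, sp=0xd6
r1 is callee-saved -> restored

REG = 0xd8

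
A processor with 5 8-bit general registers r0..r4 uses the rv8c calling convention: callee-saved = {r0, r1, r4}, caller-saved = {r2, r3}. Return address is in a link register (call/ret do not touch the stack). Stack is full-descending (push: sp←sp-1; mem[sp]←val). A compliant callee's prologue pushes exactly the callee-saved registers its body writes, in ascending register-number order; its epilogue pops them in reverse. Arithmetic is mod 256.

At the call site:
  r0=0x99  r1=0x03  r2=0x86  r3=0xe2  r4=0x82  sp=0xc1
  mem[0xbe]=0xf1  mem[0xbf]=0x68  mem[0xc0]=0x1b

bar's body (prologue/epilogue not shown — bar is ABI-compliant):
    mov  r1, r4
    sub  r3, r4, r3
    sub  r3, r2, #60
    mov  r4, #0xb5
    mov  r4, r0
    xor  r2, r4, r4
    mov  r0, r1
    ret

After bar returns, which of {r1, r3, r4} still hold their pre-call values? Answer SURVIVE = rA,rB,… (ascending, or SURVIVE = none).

SURVIVE = r1,r4

prologue: push r0 -> mem[0xc0]=0x99, sp=0xc0
prologue: push r1 -> mem[0xbf]=0x03, sp=0xbf
prologue: push r4 -> mem[0xbe]=0x82, sp=0xbe
body[0] mov  r1, r4 -> r1=0x82
body[1] sub  r3, r4, r3 -> r3=0xa0
body[2] sub  r3, r2, #60 -> r3=0x4a
body[3] mov  r4, #0xb5 -> r4=0xb5
body[4] mov  r4, r0 -> r4=0x99
body[5] xor  r2, r4, r4 -> r2=0x00
body[6] mov  r0, r1 -> r0=0x82
epilogue: pop r4=0x82, sp=0xbf
epilogue: pop r1=0x03, sp=0xc0
epilogue: pop r0=0x99, sp=0xc1
r1: callee-saved, written=True
r3: caller-saved, written=True
r4: callee-saved, written=True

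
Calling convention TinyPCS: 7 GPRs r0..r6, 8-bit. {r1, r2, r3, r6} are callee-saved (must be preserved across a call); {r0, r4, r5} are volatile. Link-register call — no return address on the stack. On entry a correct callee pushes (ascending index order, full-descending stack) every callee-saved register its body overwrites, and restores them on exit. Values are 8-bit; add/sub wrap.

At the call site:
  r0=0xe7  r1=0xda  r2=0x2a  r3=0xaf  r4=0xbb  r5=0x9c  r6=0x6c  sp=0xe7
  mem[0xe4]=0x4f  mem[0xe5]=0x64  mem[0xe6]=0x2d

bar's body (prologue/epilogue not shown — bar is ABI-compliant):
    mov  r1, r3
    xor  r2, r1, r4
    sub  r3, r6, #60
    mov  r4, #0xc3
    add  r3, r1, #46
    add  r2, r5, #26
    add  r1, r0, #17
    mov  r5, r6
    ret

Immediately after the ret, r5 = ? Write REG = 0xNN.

prologue: push r1 -> mem[0xe6]=0xda, sp=0xe6
prologue: push r2 -> mem[0xe5]=0x2a, sp=0xe5
prologue: push r3 -> mem[0xe4]=0xaf, sp=0xe4
body[0] mov  r1, r3 -> r1=0xaf
body[1] xor  r2, r1, r4 -> r2=0x14
body[2] sub  r3, r6, #60 -> r3=0x30
body[3] mov  r4, #0xc3 -> r4=0xc3
body[4] add  r3, r1, #46 -> r3=0xdd
body[5] add  r2, r5, #26 -> r2=0xb6
body[6] add  r1, r0, #17 -> r1=0xf8
body[7] mov  r5, r6 -> r5=0x6c
epilogue: pop r3=0xaf, sp=0xe5
epilogue: pop r2=0x2a, sp=0xe6
epilogue: pop r1=0xda, sp=0xe7
r5 is caller-saved -> body value

REG = 0x6c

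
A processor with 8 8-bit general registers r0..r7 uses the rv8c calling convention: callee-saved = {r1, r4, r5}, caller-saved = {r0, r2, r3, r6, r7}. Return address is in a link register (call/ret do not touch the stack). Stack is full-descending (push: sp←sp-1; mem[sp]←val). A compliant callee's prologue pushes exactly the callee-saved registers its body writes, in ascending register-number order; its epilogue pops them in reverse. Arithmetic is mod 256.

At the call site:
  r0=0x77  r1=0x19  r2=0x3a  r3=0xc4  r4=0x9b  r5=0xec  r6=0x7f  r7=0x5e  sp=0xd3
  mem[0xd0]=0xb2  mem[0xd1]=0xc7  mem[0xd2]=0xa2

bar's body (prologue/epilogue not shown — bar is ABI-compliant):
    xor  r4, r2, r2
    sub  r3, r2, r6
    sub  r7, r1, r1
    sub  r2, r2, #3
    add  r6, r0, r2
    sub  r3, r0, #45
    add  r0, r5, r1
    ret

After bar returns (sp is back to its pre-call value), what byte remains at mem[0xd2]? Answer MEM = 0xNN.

MEM = 0x9b

prologue: push r4 -> mem[0xd2]=0x9b, sp=0xd2
body[0] xor  r4, r2, r2 -> r4=0x00
body[1] sub  r3, r2, r6 -> r3=0xbb
body[2] sub  r7, r1, r1 -> r7=0x00
body[3] sub  r2, r2, #3 -> r2=0x37
body[4] add  r6, r0, r2 -> r6=0xae
body[5] sub  r3, r0, #45 -> r3=0x4a
body[6] add  r0, r5, r1 -> r0=0x05
epilogue: pop r4=0x9b, sp=0xd3
prologue pushed ['r4'] at ['0xd2']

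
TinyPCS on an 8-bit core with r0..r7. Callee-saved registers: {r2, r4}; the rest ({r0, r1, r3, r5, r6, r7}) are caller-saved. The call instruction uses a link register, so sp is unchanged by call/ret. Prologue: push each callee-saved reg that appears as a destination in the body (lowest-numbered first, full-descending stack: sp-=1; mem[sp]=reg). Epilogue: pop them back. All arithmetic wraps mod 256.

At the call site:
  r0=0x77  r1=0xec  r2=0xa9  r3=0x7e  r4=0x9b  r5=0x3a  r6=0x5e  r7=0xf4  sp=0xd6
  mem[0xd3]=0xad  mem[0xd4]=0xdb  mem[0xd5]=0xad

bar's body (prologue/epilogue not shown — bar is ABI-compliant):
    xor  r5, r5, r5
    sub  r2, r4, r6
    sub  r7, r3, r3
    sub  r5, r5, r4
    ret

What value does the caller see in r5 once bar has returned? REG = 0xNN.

REG = 0x65

prologue: push r2 -> mem[0xd5]=0xa9, sp=0xd5
body[0] xor  r5, r5, r5 -> r5=0x00
body[1] sub  r2, r4, r6 -> r2=0x3d
body[2] sub  r7, r3, r3 -> r7=0x00
body[3] sub  r5, r5, r4 -> r5=0x65
epilogue: pop r2=0xa9, sp=0xd6
r5 is caller-saved -> body value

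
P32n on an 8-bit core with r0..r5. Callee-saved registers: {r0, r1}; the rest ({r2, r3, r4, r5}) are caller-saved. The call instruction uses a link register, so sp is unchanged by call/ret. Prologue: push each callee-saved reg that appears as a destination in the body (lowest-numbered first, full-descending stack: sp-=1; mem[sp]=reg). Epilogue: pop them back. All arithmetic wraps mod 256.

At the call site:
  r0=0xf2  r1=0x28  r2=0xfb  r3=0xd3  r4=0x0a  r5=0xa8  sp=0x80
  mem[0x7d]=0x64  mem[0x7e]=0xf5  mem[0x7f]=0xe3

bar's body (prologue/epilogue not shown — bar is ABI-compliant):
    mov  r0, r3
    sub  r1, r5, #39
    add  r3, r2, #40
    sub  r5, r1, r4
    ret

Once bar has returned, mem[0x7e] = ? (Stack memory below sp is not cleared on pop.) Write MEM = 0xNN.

prologue: push r0 → mem[0x7f]=0xf2, sp=0x7f
prologue: push r1 → mem[0x7e]=0x28, sp=0x7e
body[0] mov  r0, r3 → r0=0xd3
body[1] sub  r1, r5, #39 → r1=0x81
body[2] add  r3, r2, #40 → r3=0x23
body[3] sub  r5, r1, r4 → r5=0x77
epilogue: pop r1=0x28, sp=0x7f
epilogue: pop r0=0xf2, sp=0x80
prologue pushed ['r0', 'r1'] at ['0x7f', '0x7e']

MEM = 0x28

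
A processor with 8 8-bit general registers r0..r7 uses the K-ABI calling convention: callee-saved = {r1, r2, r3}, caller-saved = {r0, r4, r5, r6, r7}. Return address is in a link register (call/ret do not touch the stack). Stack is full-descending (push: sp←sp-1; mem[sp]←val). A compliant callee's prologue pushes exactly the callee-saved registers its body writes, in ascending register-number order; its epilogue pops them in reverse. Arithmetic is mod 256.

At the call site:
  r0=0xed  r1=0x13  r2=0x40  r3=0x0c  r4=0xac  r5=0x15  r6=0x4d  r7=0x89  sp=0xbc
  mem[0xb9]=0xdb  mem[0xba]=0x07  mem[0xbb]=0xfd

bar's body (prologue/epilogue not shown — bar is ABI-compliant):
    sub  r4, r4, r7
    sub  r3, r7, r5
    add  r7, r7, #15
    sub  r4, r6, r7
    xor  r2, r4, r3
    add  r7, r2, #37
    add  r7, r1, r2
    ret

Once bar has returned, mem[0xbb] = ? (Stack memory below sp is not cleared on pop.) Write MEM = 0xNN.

MEM = 0x40

prologue: push r2 -> mem[0xbb]=0x40, sp=0xbb
prologue: push r3 -> mem[0xba]=0x0c, sp=0xba
body[0] sub  r4, r4, r7 -> r4=0x23
body[1] sub  r3, r7, r5 -> r3=0x74
body[2] add  r7, r7, #15 -> r7=0x98
body[3] sub  r4, r6, r7 -> r4=0xb5
body[4] xor  r2, r4, r3 -> r2=0xc1
body[5] add  r7, r2, #37 -> r7=0xe6
body[6] add  r7, r1, r2 -> r7=0xd4
epilogue: pop r3=0x0c, sp=0xbb
epilogue: pop r2=0x40, sp=0xbc
prologue pushed ['r2', 'r3'] at ['0xbb', '0xba']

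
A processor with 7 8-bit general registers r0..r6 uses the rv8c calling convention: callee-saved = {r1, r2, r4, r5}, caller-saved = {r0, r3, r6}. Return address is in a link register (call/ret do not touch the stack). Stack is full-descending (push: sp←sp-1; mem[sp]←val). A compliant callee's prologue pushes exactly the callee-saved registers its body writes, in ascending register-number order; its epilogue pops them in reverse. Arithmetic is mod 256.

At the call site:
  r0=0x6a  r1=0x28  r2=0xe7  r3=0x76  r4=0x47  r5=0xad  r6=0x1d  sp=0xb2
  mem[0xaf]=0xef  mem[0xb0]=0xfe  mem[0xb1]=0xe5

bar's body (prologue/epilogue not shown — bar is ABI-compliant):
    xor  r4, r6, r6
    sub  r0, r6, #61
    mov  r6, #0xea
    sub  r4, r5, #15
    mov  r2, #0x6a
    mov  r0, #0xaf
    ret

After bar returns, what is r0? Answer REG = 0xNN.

REG = 0xaf

prologue: push r2 → mem[0xb1]=0xe7, sp=0xb1
prologue: push r4 → mem[0xb0]=0x47, sp=0xb0
body[0] xor  r4, r6, r6 → r4=0x00
body[1] sub  r0, r6, #61 → r0=0xe0
body[2] mov  r6, #0xea → r6=0xea
body[3] sub  r4, r5, #15 → r4=0x9e
body[4] mov  r2, #0x6a → r2=0x6a
body[5] mov  r0, #0xaf → r0=0xaf
epilogue: pop r4=0x47, sp=0xb1
epilogue: pop r2=0xe7, sp=0xb2
r0 is caller-saved → body value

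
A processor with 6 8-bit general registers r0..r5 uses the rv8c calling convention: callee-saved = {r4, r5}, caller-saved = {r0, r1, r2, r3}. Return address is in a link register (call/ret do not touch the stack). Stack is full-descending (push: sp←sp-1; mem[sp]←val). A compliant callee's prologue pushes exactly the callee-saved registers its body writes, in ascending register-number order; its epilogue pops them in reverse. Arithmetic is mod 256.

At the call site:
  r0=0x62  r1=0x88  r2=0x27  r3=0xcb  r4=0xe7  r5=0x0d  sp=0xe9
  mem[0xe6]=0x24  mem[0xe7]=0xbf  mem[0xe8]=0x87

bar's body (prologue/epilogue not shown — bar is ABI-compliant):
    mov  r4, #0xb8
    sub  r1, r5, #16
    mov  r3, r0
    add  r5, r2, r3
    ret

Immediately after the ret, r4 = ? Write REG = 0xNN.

prologue: push r4 -> mem[0xe8]=0xe7, sp=0xe8
prologue: push r5 -> mem[0xe7]=0x0d, sp=0xe7
body[0] mov  r4, #0xb8 -> r4=0xb8
body[1] sub  r1, r5, #16 -> r1=0xfd
body[2] mov  r3, r0 -> r3=0x62
body[3] add  r5, r2, r3 -> r5=0x89
epilogue: pop r5=0x0d, sp=0xe8
epilogue: pop r4=0xe7, sp=0xe9
r4 is callee-saved -> restored

REG = 0xe7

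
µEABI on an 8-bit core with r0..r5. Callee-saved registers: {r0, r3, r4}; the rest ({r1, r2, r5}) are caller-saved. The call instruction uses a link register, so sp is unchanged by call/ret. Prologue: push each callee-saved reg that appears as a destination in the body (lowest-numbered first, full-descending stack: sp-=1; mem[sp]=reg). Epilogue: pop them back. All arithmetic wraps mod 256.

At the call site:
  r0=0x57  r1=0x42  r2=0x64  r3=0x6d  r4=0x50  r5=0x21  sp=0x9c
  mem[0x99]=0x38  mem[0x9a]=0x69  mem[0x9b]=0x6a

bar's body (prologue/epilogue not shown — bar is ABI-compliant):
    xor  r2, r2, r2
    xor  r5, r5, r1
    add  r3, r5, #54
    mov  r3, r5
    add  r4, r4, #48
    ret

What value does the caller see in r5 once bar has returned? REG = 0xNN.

REG = 0x63

prologue: push r3 → mem[0x9b]=0x6d, sp=0x9b
prologue: push r4 → mem[0x9a]=0x50, sp=0x9a
body[0] xor  r2, r2, r2 → r2=0x00
body[1] xor  r5, r5, r1 → r5=0x63
body[2] add  r3, r5, #54 → r3=0x99
body[3] mov  r3, r5 → r3=0x63
body[4] add  r4, r4, #48 → r4=0x80
epilogue: pop r4=0x50, sp=0x9b
epilogue: pop r3=0x6d, sp=0x9c
r5 is caller-saved → body value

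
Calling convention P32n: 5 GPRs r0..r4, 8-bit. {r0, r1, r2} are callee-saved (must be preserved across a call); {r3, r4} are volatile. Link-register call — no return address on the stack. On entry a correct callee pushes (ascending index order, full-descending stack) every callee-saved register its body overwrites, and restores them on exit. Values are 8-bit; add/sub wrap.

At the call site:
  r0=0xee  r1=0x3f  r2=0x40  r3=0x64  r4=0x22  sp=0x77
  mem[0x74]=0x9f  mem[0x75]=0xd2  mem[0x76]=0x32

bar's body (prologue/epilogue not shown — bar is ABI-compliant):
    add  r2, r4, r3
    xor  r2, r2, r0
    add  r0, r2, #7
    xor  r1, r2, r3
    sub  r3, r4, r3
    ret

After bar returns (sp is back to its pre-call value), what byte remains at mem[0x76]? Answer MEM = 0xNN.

MEM = 0xee

prologue: push r0 -> mem[0x76]=0xee, sp=0x76
prologue: push r1 -> mem[0x75]=0x3f, sp=0x75
prologue: push r2 -> mem[0x74]=0x40, sp=0x74
body[0] add  r2, r4, r3 -> r2=0x86
body[1] xor  r2, r2, r0 -> r2=0x68
body[2] add  r0, r2, #7 -> r0=0x6f
body[3] xor  r1, r2, r3 -> r1=0x0c
body[4] sub  r3, r4, r3 -> r3=0xbe
epilogue: pop r2=0x40, sp=0x75
epilogue: pop r1=0x3f, sp=0x76
epilogue: pop r0=0xee, sp=0x77
prologue pushed ['r0', 'r1', 'r2'] at ['0x76', '0x75', '0x74']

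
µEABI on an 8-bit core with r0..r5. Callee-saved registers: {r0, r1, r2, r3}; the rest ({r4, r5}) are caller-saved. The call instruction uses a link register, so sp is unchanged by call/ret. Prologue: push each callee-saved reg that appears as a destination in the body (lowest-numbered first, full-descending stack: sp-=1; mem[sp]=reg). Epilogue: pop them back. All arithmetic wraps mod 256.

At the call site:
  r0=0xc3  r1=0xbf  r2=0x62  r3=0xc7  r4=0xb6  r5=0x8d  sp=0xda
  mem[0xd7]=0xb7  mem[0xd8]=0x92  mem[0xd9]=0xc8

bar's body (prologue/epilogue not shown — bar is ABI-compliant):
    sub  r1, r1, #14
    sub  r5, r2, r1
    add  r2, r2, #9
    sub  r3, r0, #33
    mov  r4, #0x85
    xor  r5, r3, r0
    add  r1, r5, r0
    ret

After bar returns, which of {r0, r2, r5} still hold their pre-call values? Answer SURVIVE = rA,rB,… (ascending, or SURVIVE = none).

SURVIVE = r0,r2

prologue: push r1 -> mem[0xd9]=0xbf, sp=0xd9
prologue: push r2 -> mem[0xd8]=0x62, sp=0xd8
prologue: push r3 -> mem[0xd7]=0xc7, sp=0xd7
body[0] sub  r1, r1, #14 -> r1=0xb1
body[1] sub  r5, r2, r1 -> r5=0xb1
body[2] add  r2, r2, #9 -> r2=0x6b
body[3] sub  r3, r0, #33 -> r3=0xa2
body[4] mov  r4, #0x85 -> r4=0x85
body[5] xor  r5, r3, r0 -> r5=0x61
body[6] add  r1, r5, r0 -> r1=0x24
epilogue: pop r3=0xc7, sp=0xd8
epilogue: pop r2=0x62, sp=0xd9
epilogue: pop r1=0xbf, sp=0xda
r0: callee-saved, written=False
r2: callee-saved, written=True
r5: caller-saved, written=True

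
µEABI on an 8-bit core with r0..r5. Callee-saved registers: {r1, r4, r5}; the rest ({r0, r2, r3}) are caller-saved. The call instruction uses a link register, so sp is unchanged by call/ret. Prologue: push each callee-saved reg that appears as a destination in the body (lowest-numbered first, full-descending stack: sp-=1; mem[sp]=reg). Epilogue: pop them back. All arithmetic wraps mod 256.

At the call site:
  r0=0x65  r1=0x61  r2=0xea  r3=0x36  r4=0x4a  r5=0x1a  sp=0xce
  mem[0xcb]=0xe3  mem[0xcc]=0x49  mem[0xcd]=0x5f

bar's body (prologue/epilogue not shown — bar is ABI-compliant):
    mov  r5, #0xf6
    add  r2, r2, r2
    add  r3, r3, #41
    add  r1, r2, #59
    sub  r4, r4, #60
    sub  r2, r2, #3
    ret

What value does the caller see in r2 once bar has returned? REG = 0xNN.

prologue: push r1 -> mem[0xcd]=0x61, sp=0xcd
prologue: push r4 -> mem[0xcc]=0x4a, sp=0xcc
prologue: push r5 -> mem[0xcb]=0x1a, sp=0xcb
body[0] mov  r5, #0xf6 -> r5=0xf6
body[1] add  r2, r2, r2 -> r2=0xd4
body[2] add  r3, r3, #41 -> r3=0x5f
body[3] add  r1, r2, #59 -> r1=0x0f
body[4] sub  r4, r4, #60 -> r4=0x0e
body[5] sub  r2, r2, #3 -> r2=0xd1
epilogue: pop r5=0x1a, sp=0xcc
epilogue: pop r4=0x4a, sp=0xcd
epilogue: pop r1=0x61, sp=0xce
r2 is caller-saved -> body value

REG = 0xd1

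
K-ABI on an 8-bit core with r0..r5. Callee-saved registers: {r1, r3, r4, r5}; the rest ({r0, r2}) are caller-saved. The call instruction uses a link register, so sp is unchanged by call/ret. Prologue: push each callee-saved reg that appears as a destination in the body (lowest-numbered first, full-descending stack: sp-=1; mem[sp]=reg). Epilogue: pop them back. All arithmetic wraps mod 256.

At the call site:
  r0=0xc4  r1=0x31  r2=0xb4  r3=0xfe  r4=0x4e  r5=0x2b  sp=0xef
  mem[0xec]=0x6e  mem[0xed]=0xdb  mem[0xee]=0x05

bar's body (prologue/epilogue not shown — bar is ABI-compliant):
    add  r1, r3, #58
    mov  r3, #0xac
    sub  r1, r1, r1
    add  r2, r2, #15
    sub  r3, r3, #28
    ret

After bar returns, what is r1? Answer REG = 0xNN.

REG = 0x31

prologue: push r1 -> mem[0xee]=0x31, sp=0xee
prologue: push r3 -> mem[0xed]=0xfe, sp=0xed
body[0] add  r1, r3, #58 -> r1=0x38
body[1] mov  r3, #0xac -> r3=0xac
body[2] sub  r1, r1, r1 -> r1=0x00
body[3] add  r2, r2, #15 -> r2=0xc3
body[4] sub  r3, r3, #28 -> r3=0x90
epilogue: pop r3=0xfe, sp=0xee
epilogue: pop r1=0x31, sp=0xef
r1 is callee-saved -> restored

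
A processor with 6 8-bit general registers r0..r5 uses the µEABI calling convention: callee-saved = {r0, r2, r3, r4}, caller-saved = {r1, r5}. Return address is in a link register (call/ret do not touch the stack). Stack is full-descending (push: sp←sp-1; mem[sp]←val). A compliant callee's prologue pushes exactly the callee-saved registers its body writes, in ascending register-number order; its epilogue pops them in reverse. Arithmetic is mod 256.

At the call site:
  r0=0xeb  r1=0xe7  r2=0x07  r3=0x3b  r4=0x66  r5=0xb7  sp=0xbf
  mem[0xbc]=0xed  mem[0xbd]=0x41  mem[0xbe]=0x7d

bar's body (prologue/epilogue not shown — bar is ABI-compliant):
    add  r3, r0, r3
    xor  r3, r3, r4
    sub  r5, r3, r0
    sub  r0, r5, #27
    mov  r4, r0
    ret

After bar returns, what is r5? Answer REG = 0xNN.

prologue: push r0 -> mem[0xbe]=0xeb, sp=0xbe
prologue: push r3 -> mem[0xbd]=0x3b, sp=0xbd
prologue: push r4 -> mem[0xbc]=0x66, sp=0xbc
body[0] add  r3, r0, r3 -> r3=0x26
body[1] xor  r3, r3, r4 -> r3=0x40
body[2] sub  r5, r3, r0 -> r5=0x55
body[3] sub  r0, r5, #27 -> r0=0x3a
body[4] mov  r4, r0 -> r4=0x3a
epilogue: pop r4=0x66, sp=0xbd
epilogue: pop r3=0x3b, sp=0xbe
epilogue: pop r0=0xeb, sp=0xbf
r5 is caller-saved -> body value

REG = 0x55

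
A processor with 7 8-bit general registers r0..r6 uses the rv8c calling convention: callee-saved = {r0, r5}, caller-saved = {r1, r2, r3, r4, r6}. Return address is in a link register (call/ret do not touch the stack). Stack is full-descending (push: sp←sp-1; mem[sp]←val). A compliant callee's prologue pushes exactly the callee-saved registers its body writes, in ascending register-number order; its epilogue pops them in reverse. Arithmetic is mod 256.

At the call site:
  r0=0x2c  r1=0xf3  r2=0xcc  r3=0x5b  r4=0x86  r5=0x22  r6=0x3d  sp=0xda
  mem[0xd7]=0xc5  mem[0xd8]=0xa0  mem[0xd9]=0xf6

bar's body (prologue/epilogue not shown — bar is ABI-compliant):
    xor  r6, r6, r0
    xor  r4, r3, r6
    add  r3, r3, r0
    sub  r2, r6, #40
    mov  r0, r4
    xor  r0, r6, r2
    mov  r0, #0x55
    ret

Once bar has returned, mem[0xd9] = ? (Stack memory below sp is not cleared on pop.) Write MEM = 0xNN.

MEM = 0x2c

prologue: push r0 → mem[0xd9]=0x2c, sp=0xd9
body[0] xor  r6, r6, r0 → r6=0x11
body[1] xor  r4, r3, r6 → r4=0x4a
body[2] add  r3, r3, r0 → r3=0x87
body[3] sub  r2, r6, #40 → r2=0xe9
body[4] mov  r0, r4 → r0=0x4a
body[5] xor  r0, r6, r2 → r0=0xf8
body[6] mov  r0, #0x55 → r0=0x55
epilogue: pop r0=0x2c, sp=0xda
prologue pushed ['r0'] at ['0xd9']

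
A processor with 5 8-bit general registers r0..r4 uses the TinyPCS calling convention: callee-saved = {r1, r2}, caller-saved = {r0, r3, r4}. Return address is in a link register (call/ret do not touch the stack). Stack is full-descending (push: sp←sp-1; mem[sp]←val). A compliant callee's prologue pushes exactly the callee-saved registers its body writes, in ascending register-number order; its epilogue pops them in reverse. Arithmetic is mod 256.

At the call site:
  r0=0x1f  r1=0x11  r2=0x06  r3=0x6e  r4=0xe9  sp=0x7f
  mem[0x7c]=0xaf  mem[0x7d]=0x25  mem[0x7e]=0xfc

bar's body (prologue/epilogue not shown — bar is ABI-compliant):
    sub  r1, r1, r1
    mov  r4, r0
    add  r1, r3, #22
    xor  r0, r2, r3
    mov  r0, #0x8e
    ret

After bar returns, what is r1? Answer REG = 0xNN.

prologue: push r1 -> mem[0x7e]=0x11, sp=0x7e
body[0] sub  r1, r1, r1 -> r1=0x00
body[1] mov  r4, r0 -> r4=0x1f
body[2] add  r1, r3, #22 -> r1=0x84
body[3] xor  r0, r2, r3 -> r0=0x68
body[4] mov  r0, #0x8e -> r0=0x8e
epilogue: pop r1=0x11, sp=0x7f
r1 is callee-saved -> restored

REG = 0x11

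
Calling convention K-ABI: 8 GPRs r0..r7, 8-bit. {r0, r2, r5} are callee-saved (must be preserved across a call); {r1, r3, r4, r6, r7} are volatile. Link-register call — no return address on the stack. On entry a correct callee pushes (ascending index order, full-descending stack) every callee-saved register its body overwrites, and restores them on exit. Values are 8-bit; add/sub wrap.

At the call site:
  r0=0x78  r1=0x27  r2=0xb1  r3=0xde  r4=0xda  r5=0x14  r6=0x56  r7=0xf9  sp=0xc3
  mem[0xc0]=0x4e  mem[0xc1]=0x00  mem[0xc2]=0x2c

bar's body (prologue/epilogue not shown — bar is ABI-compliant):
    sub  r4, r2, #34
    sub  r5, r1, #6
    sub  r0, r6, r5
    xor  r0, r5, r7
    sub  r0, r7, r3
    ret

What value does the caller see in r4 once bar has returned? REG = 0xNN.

REG = 0x8f

prologue: push r0 -> mem[0xc2]=0x78, sp=0xc2
prologue: push r5 -> mem[0xc1]=0x14, sp=0xc1
body[0] sub  r4, r2, #34 -> r4=0x8f
body[1] sub  r5, r1, #6 -> r5=0x21
body[2] sub  r0, r6, r5 -> r0=0x35
body[3] xor  r0, r5, r7 -> r0=0xd8
body[4] sub  r0, r7, r3 -> r0=0x1b
epilogue: pop r5=0x14, sp=0xc2
epilogue: pop r0=0x78, sp=0xc3
r4 is caller-saved -> body value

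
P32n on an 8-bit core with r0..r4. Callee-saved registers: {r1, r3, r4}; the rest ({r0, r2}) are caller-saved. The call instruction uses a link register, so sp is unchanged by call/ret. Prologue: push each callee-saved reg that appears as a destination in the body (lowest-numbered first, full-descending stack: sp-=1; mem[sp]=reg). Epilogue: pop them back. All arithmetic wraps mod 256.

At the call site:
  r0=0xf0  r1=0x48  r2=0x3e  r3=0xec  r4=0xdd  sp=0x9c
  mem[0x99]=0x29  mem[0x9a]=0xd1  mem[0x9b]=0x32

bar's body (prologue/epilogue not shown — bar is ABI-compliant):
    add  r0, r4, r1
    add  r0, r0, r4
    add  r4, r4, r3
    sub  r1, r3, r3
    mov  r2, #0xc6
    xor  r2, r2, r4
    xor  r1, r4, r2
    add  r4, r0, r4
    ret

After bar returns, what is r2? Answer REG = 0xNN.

prologue: push r1 -> mem[0x9b]=0x48, sp=0x9b
prologue: push r4 -> mem[0x9a]=0xdd, sp=0x9a
body[0] add  r0, r4, r1 -> r0=0x25
body[1] add  r0, r0, r4 -> r0=0x02
body[2] add  r4, r4, r3 -> r4=0xc9
body[3] sub  r1, r3, r3 -> r1=0x00
body[4] mov  r2, #0xc6 -> r2=0xc6
body[5] xor  r2, r2, r4 -> r2=0x0f
body[6] xor  r1, r4, r2 -> r1=0xc6
body[7] add  r4, r0, r4 -> r4=0xcb
epilogue: pop r4=0xdd, sp=0x9b
epilogue: pop r1=0x48, sp=0x9c
r2 is caller-saved -> body value

REG = 0x0f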